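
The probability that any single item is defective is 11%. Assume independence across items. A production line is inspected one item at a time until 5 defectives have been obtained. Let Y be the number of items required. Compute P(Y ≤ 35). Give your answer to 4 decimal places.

0.3399

Finishing within 35 items ⇔ at least 5 successes in the first 35. With X ~ Binomial(35, 0.11), P(Y ≤ 35) = 1 − P(X ≤ 4).
  k=0: C(35,0)·0.11^0·0.89^35 = 0.016930
  k=1: C(35,1)·0.11^1·0.89^34 = 0.073235
  k=2: C(35,2)·0.11^2·0.89^33 = 0.153877
  k=3: C(35,3)·0.11^3·0.89^32 = 0.209203
  k=4: C(35,4)·0.11^4·0.89^31 = 0.206852
1 − 0.660097 = 0.339903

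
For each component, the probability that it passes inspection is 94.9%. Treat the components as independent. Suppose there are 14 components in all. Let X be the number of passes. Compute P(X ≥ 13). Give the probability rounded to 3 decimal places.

0.842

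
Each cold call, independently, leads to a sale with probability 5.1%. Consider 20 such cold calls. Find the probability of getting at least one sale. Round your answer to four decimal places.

0.6490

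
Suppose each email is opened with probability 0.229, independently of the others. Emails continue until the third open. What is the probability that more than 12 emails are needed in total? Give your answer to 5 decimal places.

0.45828

Needing more than 12 emails ⇔ fewer than 3 successes in the first 12. With X ~ Binomial(12, 0.229), P(Y > 12) = P(X ≤ 2).
  k=0: C(12,0)·0.229^0·0.771^12 = 0.0441217
  k=1: C(12,1)·0.229^1·0.771^11 = 0.1572588
  k=2: C(12,2)·0.229^2·0.771^10 = 0.2568968
P(X ≤ 2) = 0.4582773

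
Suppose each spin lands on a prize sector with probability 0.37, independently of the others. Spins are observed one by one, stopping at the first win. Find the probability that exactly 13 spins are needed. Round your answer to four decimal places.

Geometric (trials to first success), p = 0.37.
P(Y = 13) = (1−p)^12 · p = 0.0039092 · 0.37 = 0.001446

0.0014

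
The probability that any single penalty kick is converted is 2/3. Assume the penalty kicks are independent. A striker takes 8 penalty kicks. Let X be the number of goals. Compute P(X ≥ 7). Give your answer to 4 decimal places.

0.1951

X ~ Binomial(8, 0.666667); P(X ≥ 7) = Σ C(8,k) p^k (1−p)^(8−k) over k:
  k=7: C(8,7)·0.666667^7·0.333333^1 = 0.156074
  k=8: C(8,8)·0.666667^8·0.333333^0 = 0.039018
Total = 0.195092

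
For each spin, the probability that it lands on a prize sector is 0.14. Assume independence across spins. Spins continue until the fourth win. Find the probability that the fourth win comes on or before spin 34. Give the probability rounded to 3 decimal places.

0.720

Finishing within 34 spins ⇔ at least 4 successes in the first 34. With X ~ Binomial(34, 0.14), P(Y ≤ 34) = 1 − P(X ≤ 3).
  k=0: C(34,0)·0.14^0·0.86^34 = 0.00593
  k=1: C(34,1)·0.14^1·0.86^33 = 0.03281
  k=2: C(34,2)·0.14^2·0.86^32 = 0.08814
  k=3: C(34,3)·0.14^3·0.86^31 = 0.15305
1 − 0.27993 = 0.72007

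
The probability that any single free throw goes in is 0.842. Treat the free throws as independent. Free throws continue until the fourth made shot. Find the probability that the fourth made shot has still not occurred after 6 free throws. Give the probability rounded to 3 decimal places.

0.054

Needing more than 6 free throws ⇔ fewer than 4 successes in the first 6. With X ~ Binomial(6, 0.842), P(Y > 6) = P(X ≤ 3).
  k=0: C(6,0)·0.842^0·0.158^6 = 0.00002
  k=1: C(6,1)·0.842^1·0.158^5 = 0.00050
  k=2: C(6,2)·0.842^2·0.158^4 = 0.00663
  k=3: C(6,3)·0.842^3·0.158^3 = 0.04709
P(X ≤ 3) = 0.05423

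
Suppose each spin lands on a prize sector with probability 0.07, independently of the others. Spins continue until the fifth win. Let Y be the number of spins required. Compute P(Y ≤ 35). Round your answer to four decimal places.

Finishing within 35 spins ⇔ at least 5 successes in the first 35. With X ~ Binomial(35, 0.07), P(Y ≤ 35) = 1 − P(X ≤ 4).
  k=0: C(35,0)·0.07^0·0.93^35 = 0.078868
  k=1: C(35,1)·0.07^1·0.93^34 = 0.207772
  k=2: C(35,2)·0.07^2·0.93^33 = 0.265858
  k=3: C(35,3)·0.07^3·0.93^32 = 0.220119
  k=4: C(35,4)·0.07^4·0.93^31 = 0.132545
1 − 0.905163 = 0.094837

0.0948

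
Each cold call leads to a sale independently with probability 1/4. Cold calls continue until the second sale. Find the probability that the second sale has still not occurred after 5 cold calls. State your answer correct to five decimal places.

0.63281

Needing more than 5 cold calls ⇔ fewer than 2 successes in the first 5. With X ~ Binomial(5, 0.25), P(Y > 5) = P(X ≤ 1).
  k=0: C(5,0)·0.25^0·0.75^5 = 0.2373047
  k=1: C(5,1)·0.25^1·0.75^4 = 0.3955078
P(X ≤ 1) = 0.6328125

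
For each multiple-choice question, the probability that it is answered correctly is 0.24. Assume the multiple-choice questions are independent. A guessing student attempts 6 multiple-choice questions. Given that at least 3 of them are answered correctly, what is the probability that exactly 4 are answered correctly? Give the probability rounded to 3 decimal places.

0.187

X ~ Binomial(6, 0.24). Want P(X=4 | X≥3) = P(X=4) / P(X≥3).
P(X=4) = C(6,4)·0.24^4·0.76^2 = 0.02875
P(X≥3) = 1 − 0.19270 − 0.36512 − 0.28825 = 0.15394
Ratio = 0.02875 / 0.15394 = 0.18673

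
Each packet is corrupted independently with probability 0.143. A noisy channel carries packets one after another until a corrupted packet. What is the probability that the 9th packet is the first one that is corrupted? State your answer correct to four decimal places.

0.0416

Geometric (trials to first success), p = 0.143.
P(Y = 9) = (1−p)^8 · p = 0.29097 · 0.143 = 0.041609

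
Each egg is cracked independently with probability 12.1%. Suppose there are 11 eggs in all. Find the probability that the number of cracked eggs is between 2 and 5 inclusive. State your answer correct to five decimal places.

0.39063

X ~ Binomial(11, 0.121); P(2 ≤ X ≤ 5) = Σ C(11,k) p^k (1−p)^(11−k) over k:
  k=2: C(11,2)·0.121^2·0.879^9 = 0.2522512
  k=3: C(11,3)·0.121^3·0.879^8 = 0.1041720
  k=4: C(11,4)·0.121^4·0.879^7 = 0.0286799
  k=5: C(11,5)·0.121^5·0.879^6 = 0.0055272
Total = 0.3906303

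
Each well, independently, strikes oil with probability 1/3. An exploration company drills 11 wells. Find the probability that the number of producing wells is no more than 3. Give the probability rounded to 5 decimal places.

0.47256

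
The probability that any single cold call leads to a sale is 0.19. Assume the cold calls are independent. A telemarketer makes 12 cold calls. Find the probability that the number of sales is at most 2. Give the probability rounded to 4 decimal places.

0.5940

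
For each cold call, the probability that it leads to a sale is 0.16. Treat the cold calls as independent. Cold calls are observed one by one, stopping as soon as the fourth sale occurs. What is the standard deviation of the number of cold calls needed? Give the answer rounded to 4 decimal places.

Y = total cold calls until the fourth success; negative binomial with r=4, p=0.16.
SD(Y) = √[r(1−p)/p²] = √(131.250000) = 11.456439

11.4564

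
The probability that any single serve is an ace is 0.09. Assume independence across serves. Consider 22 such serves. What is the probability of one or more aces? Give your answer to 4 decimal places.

P(at least one) = 1 − P(none) = 1 − (1 − 0.09)^22
= 1 − 0.125577 = 0.874423

0.8744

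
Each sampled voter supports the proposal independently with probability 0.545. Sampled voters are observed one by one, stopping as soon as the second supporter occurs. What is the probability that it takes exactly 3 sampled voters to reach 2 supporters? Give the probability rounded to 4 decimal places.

Y = trial on which the second success occurs; negative binomial, r=2, p=0.545.
P(Y=3) = C(2,1) · p^2 · (1−p)^1
= 2 · 0.29702 · 0.455 = 0.270293

0.2703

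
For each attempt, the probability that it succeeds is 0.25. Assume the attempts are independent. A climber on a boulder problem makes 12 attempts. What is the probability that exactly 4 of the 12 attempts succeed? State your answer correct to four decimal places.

0.1936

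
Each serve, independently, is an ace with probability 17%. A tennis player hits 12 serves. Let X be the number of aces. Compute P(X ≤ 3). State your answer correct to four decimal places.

0.8676

X ~ Binomial(12, 0.17); P(X ≤ 3) = Σ C(12,k) p^k (1−p)^(12−k) over k:
  k=0: C(12,0)·0.17^0·0.83^12 = 0.106890
  k=1: C(12,1)·0.17^1·0.83^11 = 0.262718
  k=2: C(12,2)·0.17^2·0.83^10 = 0.295953
  k=3: C(12,3)·0.17^3·0.83^9 = 0.202056
Total = 0.867617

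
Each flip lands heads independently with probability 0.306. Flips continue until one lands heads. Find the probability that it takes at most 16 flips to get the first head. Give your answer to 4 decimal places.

0.9971

Y = number of flips to the first success; geometric, p = 0.306.
P(Y ≤ 16) = 1 − (1−p)^16 = 1 − 0.002896 = 0.997104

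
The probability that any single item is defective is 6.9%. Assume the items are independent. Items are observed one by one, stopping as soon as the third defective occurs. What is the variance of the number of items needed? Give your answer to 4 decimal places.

586.6415

Y = total items until the third success; negative binomial with r=3, p=0.069.
Var(Y) = r(1−p)/p² = 3·0.931 / 0.069² = 586.641462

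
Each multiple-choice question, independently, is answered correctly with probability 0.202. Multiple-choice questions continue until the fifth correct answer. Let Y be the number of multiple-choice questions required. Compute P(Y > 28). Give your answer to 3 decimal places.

0.306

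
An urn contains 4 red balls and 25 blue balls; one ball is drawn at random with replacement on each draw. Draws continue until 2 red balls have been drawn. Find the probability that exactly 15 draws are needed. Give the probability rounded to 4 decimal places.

Y = trial on which the second success occurs; negative binomial, r=2, p=0.137931.
P(Y=15) = C(14,1) · p^2 · (1−p)^13
= 14 · 0.019025 · 0.14523 = 0.038681

0.0387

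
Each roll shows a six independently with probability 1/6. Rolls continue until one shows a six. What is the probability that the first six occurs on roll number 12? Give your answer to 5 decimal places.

0.02243

Geometric (trials to first success), p = 0.166667.
P(Y = 12) = (1−p)^11 · p = 0.13459 · 0.166667 = 0.0224313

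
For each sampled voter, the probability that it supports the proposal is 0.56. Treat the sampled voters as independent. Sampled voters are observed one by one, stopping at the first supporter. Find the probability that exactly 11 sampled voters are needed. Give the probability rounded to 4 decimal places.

Geometric (trials to first success), p = 0.56.
P(Y = 11) = (1−p)^10 · p = 0.00027197 · 0.56 = 0.000152

0.0002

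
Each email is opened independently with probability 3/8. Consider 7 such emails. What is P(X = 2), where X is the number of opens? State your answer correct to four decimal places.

X ~ Binomial(n=7, p=0.375).
P(X=2) = C(7,2) · p^2 · (1−p)^5
= 21 · 0.14062 · 0.095367 = 0.281632

0.2816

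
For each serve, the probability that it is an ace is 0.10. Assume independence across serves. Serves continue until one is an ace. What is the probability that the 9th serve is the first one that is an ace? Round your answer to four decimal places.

0.0430

Geometric (trials to first success), p = 0.10.
P(Y = 9) = (1−p)^8 · p = 0.43047 · 0.10 = 0.043047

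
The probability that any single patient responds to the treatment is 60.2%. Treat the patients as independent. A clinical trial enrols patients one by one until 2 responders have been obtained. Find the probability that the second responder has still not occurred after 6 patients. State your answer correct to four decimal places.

0.0400

Needing more than 6 patients ⇔ fewer than 2 successes in the first 6. With X ~ Binomial(6, 0.602), P(Y > 6) = P(X ≤ 1).
  k=0: C(6,0)·0.602^0·0.398^6 = 0.003975
  k=1: C(6,1)·0.602^1·0.398^5 = 0.036071
P(X ≤ 1) = 0.040046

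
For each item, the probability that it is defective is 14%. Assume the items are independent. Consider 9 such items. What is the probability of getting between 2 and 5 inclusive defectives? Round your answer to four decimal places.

0.3652

X ~ Binomial(9, 0.14); P(2 ≤ X ≤ 5) = Σ C(9,k) p^k (1−p)^(9−k) over k:
  k=2: C(9,2)·0.14^2·0.86^7 = 0.245498
  k=3: C(9,3)·0.14^3·0.86^6 = 0.093251
  k=4: C(9,4)·0.14^4·0.86^5 = 0.022771
  k=5: C(9,5)·0.14^5·0.86^4 = 0.003707
Total = 0.365226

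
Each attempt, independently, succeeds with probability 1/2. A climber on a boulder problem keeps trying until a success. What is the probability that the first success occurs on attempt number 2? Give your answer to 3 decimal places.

0.250

Geometric (trials to first success), p = 0.50.
P(Y = 2) = (1−p)^1 · p = 0.5 · 0.50 = 0.25000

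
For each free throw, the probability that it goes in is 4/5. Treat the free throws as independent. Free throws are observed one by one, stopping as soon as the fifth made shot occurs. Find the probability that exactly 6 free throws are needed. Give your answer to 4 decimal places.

0.3277

Y = trial on which the fifth success occurs; negative binomial, r=5, p=0.80.
P(Y=6) = C(5,4) · p^5 · (1−p)^1
= 5 · 0.32768 · 0.2 = 0.327680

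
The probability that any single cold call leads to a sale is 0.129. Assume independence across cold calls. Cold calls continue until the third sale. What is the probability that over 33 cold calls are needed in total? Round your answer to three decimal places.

0.183

Needing more than 33 cold calls ⇔ fewer than 3 successes in the first 33. With X ~ Binomial(33, 0.129), P(Y > 33) = P(X ≤ 2).
  k=0: C(33,0)·0.129^0·0.871^33 = 0.01049
  k=1: C(33,1)·0.129^1·0.871^32 = 0.05125
  k=2: C(33,2)·0.129^2·0.871^31 = 0.12144
P(X ≤ 2) = 0.18318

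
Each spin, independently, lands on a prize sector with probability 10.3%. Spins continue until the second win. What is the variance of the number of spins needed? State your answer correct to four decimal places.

169.1017

Y = total spins until the second success; negative binomial with r=2, p=0.103.
Var(Y) = r(1−p)/p² = 2·0.897 / 0.103² = 169.101706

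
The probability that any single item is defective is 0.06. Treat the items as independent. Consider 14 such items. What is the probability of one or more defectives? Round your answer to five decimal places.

P(at least one) = 1 − P(none) = 1 − (1 − 0.06)^14
= 1 − 0.4205232 = 0.5794768

0.57948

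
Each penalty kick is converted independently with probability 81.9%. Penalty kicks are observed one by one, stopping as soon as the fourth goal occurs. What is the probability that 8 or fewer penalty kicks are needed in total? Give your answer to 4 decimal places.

0.9933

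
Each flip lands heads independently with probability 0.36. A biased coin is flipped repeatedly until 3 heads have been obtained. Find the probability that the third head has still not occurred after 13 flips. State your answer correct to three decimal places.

Needing more than 13 flips ⇔ fewer than 3 successes in the first 13. With X ~ Binomial(13, 0.36), P(Y > 13) = P(X ≤ 2).
  k=0: C(13,0)·0.36^0·0.64^13 = 0.00302
  k=1: C(13,1)·0.36^1·0.64^12 = 0.02210
  k=2: C(13,2)·0.36^2·0.64^11 = 0.07459
P(X ≤ 2) = 0.09971

0.100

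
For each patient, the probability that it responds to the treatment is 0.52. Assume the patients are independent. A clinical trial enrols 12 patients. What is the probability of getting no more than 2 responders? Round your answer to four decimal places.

X ~ Binomial(12, 0.52); P(X ≤ 2) = Σ C(12,k) p^k (1−p)^(12−k) over k:
  k=0: C(12,0)·0.52^0·0.48^12 = 0.000150
  k=1: C(12,1)·0.52^1·0.48^11 = 0.001945
  k=2: C(12,2)·0.52^2·0.48^10 = 0.011587
Total = 0.013681

0.0137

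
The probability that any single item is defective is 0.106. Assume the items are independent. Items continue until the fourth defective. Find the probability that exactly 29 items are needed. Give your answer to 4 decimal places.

Y = trial on which the fourth success occurs; negative binomial, r=4, p=0.106.
P(Y=29) = C(28,3) · p^4 · (1−p)^25
= 3276 · 0.00012625 · 0.060735 = 0.025119

0.0251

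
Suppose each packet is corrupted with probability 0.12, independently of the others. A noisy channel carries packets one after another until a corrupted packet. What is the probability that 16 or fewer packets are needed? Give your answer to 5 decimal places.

0.87066

Y = number of packets to the first success; geometric, p = 0.12.
P(Y ≤ 16) = 1 − (1−p)^16 = 1 − 0.1293370 = 0.8706630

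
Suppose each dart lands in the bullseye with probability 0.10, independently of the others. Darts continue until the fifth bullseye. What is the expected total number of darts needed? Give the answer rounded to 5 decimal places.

50.00000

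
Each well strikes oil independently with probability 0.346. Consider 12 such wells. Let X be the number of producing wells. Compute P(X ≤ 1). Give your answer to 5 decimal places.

X ~ Binomial(12, 0.346); P(X ≤ 1) = Σ C(12,k) p^k (1−p)^(12−k) over k:
  k=0: C(12,0)·0.346^0·0.654^12 = 0.0061226
  k=1: C(12,1)·0.346^1·0.654^11 = 0.0388698
Total = 0.0449924

0.04499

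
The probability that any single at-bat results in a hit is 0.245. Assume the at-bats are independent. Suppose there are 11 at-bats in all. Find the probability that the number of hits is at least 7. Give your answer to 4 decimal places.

X ~ Binomial(11, 0.245); P(X ≥ 7) = Σ C(11,k) p^k (1−p)^(11−k) over k:
  k=7: C(11,7)·0.245^7·0.755^4 = 0.005682
  k=8: C(11,8)·0.245^8·0.755^3 = 0.000922
  k=9: C(11,9)·0.245^9·0.755^2 = 0.000100
  k=10: C(11,10)·0.245^10·0.755^1 = 0.000006
  k=11: C(11,11)·0.245^11·0.755^0 = 0.000000
Total = 0.006710

0.0067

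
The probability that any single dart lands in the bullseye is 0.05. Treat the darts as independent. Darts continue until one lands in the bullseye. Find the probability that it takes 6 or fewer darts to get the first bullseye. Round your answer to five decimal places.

0.26491

Y = number of darts to the first success; geometric, p = 0.05.
P(Y ≤ 6) = 1 − (1−p)^6 = 1 − 0.7350919 = 0.2649081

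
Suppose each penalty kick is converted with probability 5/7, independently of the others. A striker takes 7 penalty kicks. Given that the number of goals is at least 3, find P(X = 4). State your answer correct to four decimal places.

X ~ Binomial(7, 0.714286). Want P(X=4 | X≥3) = P(X=4) / P(X≥3).
P(X=4) = C(7,4)·0.714286^4·0.285714^3 = 0.212496
P(X≥3) = 1 − 0.000155 − 0.002720 − 0.020400 = 0.976725
Ratio = 0.212496 / 0.976725 = 0.217560

0.2176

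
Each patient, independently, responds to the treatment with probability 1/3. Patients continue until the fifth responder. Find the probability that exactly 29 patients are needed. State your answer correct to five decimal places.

0.00501

Y = trial on which the fifth success occurs; negative binomial, r=5, p=0.333333.
P(Y=29) = C(28,4) · p^5 · (1−p)^24
= 20475 · 0.0041152 · 5.9403e-05 = 0.0050053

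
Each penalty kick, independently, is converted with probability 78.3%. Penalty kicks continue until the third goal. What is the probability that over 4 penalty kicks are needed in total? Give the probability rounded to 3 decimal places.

Needing more than 4 penalty kicks ⇔ fewer than 3 successes in the first 4. With X ~ Binomial(4, 0.783), P(Y > 4) = P(X ≤ 2).
  k=0: C(4,0)·0.783^0·0.217^4 = 0.00222
  k=1: C(4,1)·0.783^1·0.217^3 = 0.03200
  k=2: C(4,2)·0.783^2·0.217^2 = 0.17322
P(X ≤ 2) = 0.20744

0.207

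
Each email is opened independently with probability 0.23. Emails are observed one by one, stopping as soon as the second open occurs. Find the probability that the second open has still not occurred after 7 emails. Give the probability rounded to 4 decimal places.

0.4960

Needing more than 7 emails ⇔ fewer than 2 successes in the first 7. With X ~ Binomial(7, 0.23), P(Y > 7) = P(X ≤ 1).
  k=0: C(7,0)·0.23^0·0.77^7 = 0.160485
  k=1: C(7,1)·0.23^1·0.77^6 = 0.335560
P(X ≤ 1) = 0.496045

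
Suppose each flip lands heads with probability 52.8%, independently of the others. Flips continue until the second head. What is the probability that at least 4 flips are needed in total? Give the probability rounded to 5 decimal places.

Needing more than 3 flips ⇔ fewer than 2 successes in the first 3. With X ~ Binomial(3, 0.528), P(Y > 3) = P(X ≤ 1).
  k=0: C(3,0)·0.528^0·0.472^3 = 0.1051540
  k=1: C(3,1)·0.528^1·0.472^2 = 0.3528899
P(X ≤ 1) = 0.4580439

0.45804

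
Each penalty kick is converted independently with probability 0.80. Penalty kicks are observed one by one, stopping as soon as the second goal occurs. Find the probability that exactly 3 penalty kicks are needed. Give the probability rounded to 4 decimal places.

Y = trial on which the second success occurs; negative binomial, r=2, p=0.80.
P(Y=3) = C(2,1) · p^2 · (1−p)^1
= 2 · 0.64 · 0.2 = 0.256000

0.2560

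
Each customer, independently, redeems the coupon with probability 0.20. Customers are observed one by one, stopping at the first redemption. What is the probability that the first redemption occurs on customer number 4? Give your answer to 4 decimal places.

0.1024

Geometric (trials to first success), p = 0.20.
P(Y = 4) = (1−p)^3 · p = 0.512 · 0.20 = 0.102400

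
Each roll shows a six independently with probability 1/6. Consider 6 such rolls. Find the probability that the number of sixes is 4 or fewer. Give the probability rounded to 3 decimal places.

X ~ Binomial(6, 0.166667); P(X ≤ 4) = Σ C(6,k) p^k (1−p)^(6−k) over k:
  k=0: C(6,0)·0.166667^0·0.833333^6 = 0.33490
  k=1: C(6,1)·0.166667^1·0.833333^5 = 0.40188
  k=2: C(6,2)·0.166667^2·0.833333^4 = 0.20094
  k=3: C(6,3)·0.166667^3·0.833333^3 = 0.05358
  k=4: C(6,4)·0.166667^4·0.833333^2 = 0.00804
Total = 0.99934

0.999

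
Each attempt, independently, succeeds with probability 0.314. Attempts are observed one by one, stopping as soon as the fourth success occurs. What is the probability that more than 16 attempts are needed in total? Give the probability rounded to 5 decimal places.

Needing more than 16 attempts ⇔ fewer than 4 successes in the first 16. With X ~ Binomial(16, 0.314), P(Y > 16) = P(X ≤ 3).
  k=0: C(16,0)·0.314^0·0.686^16 = 0.0024054
  k=1: C(16,1)·0.314^1·0.686^15 = 0.0176162
  k=2: C(16,2)·0.314^2·0.686^14 = 0.0604753
  k=3: C(16,3)·0.314^3·0.686^13 = 0.1291786
P(X ≤ 3) = 0.2096754

0.20968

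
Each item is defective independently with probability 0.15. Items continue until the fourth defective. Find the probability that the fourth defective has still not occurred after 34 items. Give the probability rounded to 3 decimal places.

0.228

Needing more than 34 items ⇔ fewer than 4 successes in the first 34. With X ~ Binomial(34, 0.15), P(Y > 34) = P(X ≤ 3).
  k=0: C(34,0)·0.15^0·0.85^34 = 0.00398
  k=1: C(34,1)·0.15^1·0.85^33 = 0.02390
  k=2: C(34,2)·0.15^2·0.85^32 = 0.06959
  k=3: C(34,3)·0.15^3·0.85^31 = 0.13099
P(X ≤ 3) = 0.22847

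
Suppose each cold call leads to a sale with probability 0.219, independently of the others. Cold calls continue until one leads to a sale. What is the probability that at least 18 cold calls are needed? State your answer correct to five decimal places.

0.01496

Y = number of cold calls to the first success; geometric, p = 0.219.
P(Y > 17) = P(first 17 all fail) = (1−p)^17 = 0.0149647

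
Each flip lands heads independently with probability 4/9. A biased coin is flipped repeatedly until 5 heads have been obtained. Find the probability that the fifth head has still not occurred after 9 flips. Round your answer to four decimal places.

0.6345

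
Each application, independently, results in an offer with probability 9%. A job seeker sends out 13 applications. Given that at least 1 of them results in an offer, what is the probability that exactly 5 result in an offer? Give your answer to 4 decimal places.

X ~ Binomial(13, 0.09). Want P(X=5 | X≥1) = P(X=5) / P(X≥1).
P(X=5) = C(13,5)·0.09^5·0.91^8 = 0.003574
P(X≥1) = 1 − 0.293453 = 0.706547
Ratio = 0.003574 / 0.706547 = 0.005058

0.0051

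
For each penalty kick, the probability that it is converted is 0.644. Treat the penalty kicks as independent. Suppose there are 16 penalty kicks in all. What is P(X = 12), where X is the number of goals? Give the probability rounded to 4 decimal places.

0.1488

X ~ Binomial(n=16, p=0.644).
P(X=12) = C(16,12) · p^12 · (1−p)^4
= 1820 · 0.005089 · 0.016062 = 0.148765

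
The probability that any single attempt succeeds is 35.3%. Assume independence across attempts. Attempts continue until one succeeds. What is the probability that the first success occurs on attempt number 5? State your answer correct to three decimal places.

0.062

Geometric (trials to first success), p = 0.353.
P(Y = 5) = (1−p)^4 · p = 0.17523 · 0.353 = 0.06186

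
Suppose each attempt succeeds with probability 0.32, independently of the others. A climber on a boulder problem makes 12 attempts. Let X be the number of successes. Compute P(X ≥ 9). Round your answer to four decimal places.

0.0028

X ~ Binomial(12, 0.32); P(X ≥ 9) = Σ C(12,k) p^k (1−p)^(12−k) over k:
  k=9: C(12,9)·0.32^9·0.68^3 = 0.002434
  k=10: C(12,10)·0.32^10·0.68^2 = 0.000344
  k=11: C(12,11)·0.32^11·0.68^1 = 0.000029
  k=12: C(12,12)·0.32^12·0.68^0 = 0.000001
Total = 0.002808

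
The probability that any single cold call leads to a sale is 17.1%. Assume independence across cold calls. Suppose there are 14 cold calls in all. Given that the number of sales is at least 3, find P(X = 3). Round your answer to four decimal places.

0.5279

X ~ Binomial(14, 0.171). Want P(X=3 | X≥3) = P(X=3) / P(X≥3).
P(X=3) = C(14,3)·0.171^3·0.829^11 = 0.231307
P(X≥3) = 1 − 0.072404 − 0.209090 − 0.280342 = 0.438164
Ratio = 0.231307 / 0.438164 = 0.527901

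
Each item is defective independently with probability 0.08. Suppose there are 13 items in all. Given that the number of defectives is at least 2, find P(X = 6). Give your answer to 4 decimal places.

X ~ Binomial(13, 0.08). Want P(X=6 | X≥2) = P(X=6) / P(X≥2).
P(X=6) = C(13,6)·0.08^6·0.92^7 = 0.000251
P(X≥2) = 1 − 0.338253 − 0.382373 = 0.279374
Ratio = 0.000251 / 0.279374 = 0.000898

0.0009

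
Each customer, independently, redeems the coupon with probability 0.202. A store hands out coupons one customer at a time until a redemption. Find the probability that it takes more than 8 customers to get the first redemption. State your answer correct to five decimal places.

0.16445

Y = number of customers to the first success; geometric, p = 0.202.
P(Y > 8) = P(first 8 all fail) = (1−p)^8 = 0.1644459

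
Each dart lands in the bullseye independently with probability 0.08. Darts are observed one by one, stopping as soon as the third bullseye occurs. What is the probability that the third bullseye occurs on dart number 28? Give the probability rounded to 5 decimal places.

0.02235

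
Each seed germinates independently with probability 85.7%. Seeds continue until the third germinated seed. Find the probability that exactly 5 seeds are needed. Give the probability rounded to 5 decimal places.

0.07723

Y = trial on which the third success occurs; negative binomial, r=3, p=0.857.
P(Y=5) = C(4,2) · p^3 · (1−p)^2
= 6 · 0.62942 · 0.020449 = 0.0772264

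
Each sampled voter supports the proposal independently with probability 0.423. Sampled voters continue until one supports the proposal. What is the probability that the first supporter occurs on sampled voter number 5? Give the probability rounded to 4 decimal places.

0.0469

Geometric (trials to first success), p = 0.423.
P(Y = 5) = (1−p)^4 · p = 0.11084 · 0.423 = 0.046886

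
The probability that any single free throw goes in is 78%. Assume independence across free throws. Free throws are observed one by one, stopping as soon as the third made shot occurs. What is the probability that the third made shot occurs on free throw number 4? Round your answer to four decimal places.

0.3132

Y = trial on which the third success occurs; negative binomial, r=3, p=0.78.
P(Y=4) = C(3,2) · p^3 · (1−p)^1
= 3 · 0.47455 · 0.22 = 0.313204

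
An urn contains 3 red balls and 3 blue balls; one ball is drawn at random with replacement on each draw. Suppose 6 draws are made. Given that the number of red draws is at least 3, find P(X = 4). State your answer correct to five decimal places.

X ~ Binomial(6, 0.50). Want P(X=4 | X≥3) = P(X=4) / P(X≥3).
P(X=4) = C(6,4)·0.50^4·0.50^2 = 0.2343750
P(X≥3) = 1 − 0.0156250 − 0.0937500 − 0.2343750 = 0.6562500
Ratio = 0.2343750 / 0.6562500 = 0.3571429

0.35714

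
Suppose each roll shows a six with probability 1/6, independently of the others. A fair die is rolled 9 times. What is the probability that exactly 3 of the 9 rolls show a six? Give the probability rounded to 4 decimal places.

0.1302

X ~ Binomial(n=9, p=0.166667).
P(X=3) = C(9,3) · p^3 · (1−p)^6
= 84 · 0.0046296 · 0.3349 = 0.130238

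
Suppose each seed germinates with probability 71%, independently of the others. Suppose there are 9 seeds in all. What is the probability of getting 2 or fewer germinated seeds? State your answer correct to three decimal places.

X ~ Binomial(9, 0.71); P(X ≤ 2) = Σ C(9,k) p^k (1−p)^(9−k) over k:
  k=0: C(9,0)·0.71^0·0.29^9 = 0.00001
  k=1: C(9,1)·0.71^1·0.29^8 = 0.00032
  k=2: C(9,2)·0.71^2·0.29^7 = 0.00313
Total = 0.00346

0.003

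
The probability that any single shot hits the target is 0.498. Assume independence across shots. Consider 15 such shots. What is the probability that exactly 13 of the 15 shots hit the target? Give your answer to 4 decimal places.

X ~ Binomial(n=15, p=0.498).
P(X=13) = C(15,13) · p^13 · (1−p)^2
= 105 · 0.00011587 · 0.252 = 0.003066

0.0031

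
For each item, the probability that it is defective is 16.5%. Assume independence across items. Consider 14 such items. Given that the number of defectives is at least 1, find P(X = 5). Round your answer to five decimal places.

0.05252

X ~ Binomial(14, 0.165). Want P(X=5 | X≥1) = P(X=5) / P(X≥1).
P(X=5) = C(14,5)·0.165^5·0.835^9 = 0.0483128
P(X≥1) = 1 − 0.0800960 = 0.9199040
Ratio = 0.0483128 / 0.9199040 = 0.0525194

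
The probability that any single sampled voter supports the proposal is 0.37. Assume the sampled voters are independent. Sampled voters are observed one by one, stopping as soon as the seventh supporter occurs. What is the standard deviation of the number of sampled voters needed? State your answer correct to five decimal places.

5.67568

Y = total sampled voters until the seventh success; negative binomial with r=7, p=0.37.
SD(Y) = √[r(1−p)/p²] = √(32.2132944) = 5.6756757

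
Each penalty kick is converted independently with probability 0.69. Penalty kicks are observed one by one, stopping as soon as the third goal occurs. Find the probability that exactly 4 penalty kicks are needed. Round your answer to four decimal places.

Y = trial on which the third success occurs; negative binomial, r=3, p=0.69.
P(Y=4) = C(3,2) · p^3 · (1−p)^1
= 3 · 0.32851 · 0.31 = 0.305513

0.3055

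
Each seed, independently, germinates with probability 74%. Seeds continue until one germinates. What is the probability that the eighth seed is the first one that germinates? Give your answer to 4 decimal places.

Geometric (trials to first success), p = 0.74.
P(Y = 8) = (1−p)^7 · p = 8.0318e-05 · 0.74 = 0.000059

0.0001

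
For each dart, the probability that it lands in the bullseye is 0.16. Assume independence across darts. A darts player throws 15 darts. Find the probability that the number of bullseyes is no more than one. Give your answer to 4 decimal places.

0.2821

X ~ Binomial(15, 0.16); P(X ≤ 1) = Σ C(15,k) p^k (1−p)^(15−k) over k:
  k=0: C(15,0)·0.16^0·0.84^15 = 0.073146
  k=1: C(15,1)·0.16^1·0.84^14 = 0.208988
Total = 0.282134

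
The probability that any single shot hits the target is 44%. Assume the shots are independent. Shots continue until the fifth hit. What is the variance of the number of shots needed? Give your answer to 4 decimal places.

14.4628

Y = total shots until the fifth success; negative binomial with r=5, p=0.44.
Var(Y) = r(1−p)/p² = 5·0.56 / 0.44² = 14.462810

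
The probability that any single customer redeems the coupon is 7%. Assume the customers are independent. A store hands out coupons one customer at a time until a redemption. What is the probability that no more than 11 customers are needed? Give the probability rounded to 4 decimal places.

Y = number of customers to the first success; geometric, p = 0.07.
P(Y ≤ 11) = 1 − (1−p)^11 = 1 − 0.450104 = 0.549896

0.5499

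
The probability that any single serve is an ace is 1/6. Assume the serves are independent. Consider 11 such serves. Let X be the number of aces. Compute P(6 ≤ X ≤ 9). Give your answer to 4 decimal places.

X ~ Binomial(11, 0.166667); P(6 ≤ X ≤ 9) = Σ C(11,k) p^k (1−p)^(11−k) over k:
  k=6: C(11,6)·0.166667^6·0.833333^5 = 0.003979
  k=7: C(11,7)·0.166667^7·0.833333^4 = 0.000568
  k=8: C(11,8)·0.166667^8·0.833333^3 = 0.000057
  k=9: C(11,9)·0.166667^9·0.833333^2 = 0.000004
Total = 0.004609

0.0046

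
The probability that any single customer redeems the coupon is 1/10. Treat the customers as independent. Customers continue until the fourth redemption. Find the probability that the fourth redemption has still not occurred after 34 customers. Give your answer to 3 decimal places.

Needing more than 34 customers ⇔ fewer than 4 successes in the first 34. With X ~ Binomial(34, 0.10), P(Y > 34) = P(X ≤ 3).
  k=0: C(34,0)·0.10^0·0.90^34 = 0.02781
  k=1: C(34,1)·0.10^1·0.90^33 = 0.10507
  k=2: C(34,2)·0.10^2·0.90^32 = 0.19263
  k=3: C(34,3)·0.10^3·0.90^31 = 0.22830
P(X ≤ 3) = 0.55382

0.554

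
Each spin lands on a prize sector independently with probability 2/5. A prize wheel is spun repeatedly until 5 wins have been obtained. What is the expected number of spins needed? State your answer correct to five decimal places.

12.50000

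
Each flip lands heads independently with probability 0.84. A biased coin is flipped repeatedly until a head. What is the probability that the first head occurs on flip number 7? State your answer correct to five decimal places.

Geometric (trials to first success), p = 0.84.
P(Y = 7) = (1−p)^6 · p = 1.6777e-05 · 0.84 = 0.0000141

0.00001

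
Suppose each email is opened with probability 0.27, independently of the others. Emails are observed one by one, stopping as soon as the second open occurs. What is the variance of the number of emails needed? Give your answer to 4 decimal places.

20.0274

Y = total emails until the second success; negative binomial with r=2, p=0.27.
Var(Y) = r(1−p)/p² = 2·0.73 / 0.27² = 20.027435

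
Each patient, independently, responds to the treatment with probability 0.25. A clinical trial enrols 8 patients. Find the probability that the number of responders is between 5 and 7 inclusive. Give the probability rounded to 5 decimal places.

0.02728

X ~ Binomial(8, 0.25); P(5 ≤ X ≤ 7) = Σ C(8,k) p^k (1−p)^(8−k) over k:
  k=5: C(8,5)·0.25^5·0.75^3 = 0.0230713
  k=6: C(8,6)·0.25^6·0.75^2 = 0.0038452
  k=7: C(8,7)·0.25^7·0.75^1 = 0.0003662
Total = 0.0272827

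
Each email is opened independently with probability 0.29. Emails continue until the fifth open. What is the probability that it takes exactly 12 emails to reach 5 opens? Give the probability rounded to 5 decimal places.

0.06156

Y = trial on which the fifth success occurs; negative binomial, r=5, p=0.29.
P(Y=12) = C(11,4) · p^5 · (1−p)^7
= 330 · 0.0020511 · 0.090951 = 0.0615620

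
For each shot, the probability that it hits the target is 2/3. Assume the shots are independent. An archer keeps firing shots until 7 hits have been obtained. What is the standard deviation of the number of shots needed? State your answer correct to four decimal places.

2.2913

Y = total shots until the seventh success; negative binomial with r=7, p=0.666667.
SD(Y) = √[r(1−p)/p²] = √(5.250000) = 2.291288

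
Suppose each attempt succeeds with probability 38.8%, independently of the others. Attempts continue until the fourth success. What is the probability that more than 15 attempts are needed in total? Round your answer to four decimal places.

0.1067

Needing more than 15 attempts ⇔ fewer than 4 successes in the first 15. With X ~ Binomial(15, 0.388), P(Y > 15) = P(X ≤ 3).
  k=0: C(15,0)·0.388^0·0.612^15 = 0.000633
  k=1: C(15,1)·0.388^1·0.612^14 = 0.006018
  k=2: C(15,2)·0.388^2·0.612^13 = 0.026707
  k=3: C(15,3)·0.388^3·0.612^12 = 0.073371
P(X ≤ 3) = 0.106728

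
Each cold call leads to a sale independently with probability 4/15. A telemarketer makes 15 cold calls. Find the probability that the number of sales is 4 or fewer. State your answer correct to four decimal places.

0.6304

X ~ Binomial(15, 0.266667); P(X ≤ 4) = Σ C(15,k) p^k (1−p)^(15−k) over k:
  k=0: C(15,0)·0.266667^0·0.733333^15 = 0.009539
  k=1: C(15,1)·0.266667^1·0.733333^14 = 0.052033
  k=2: C(15,2)·0.266667^2·0.733333^13 = 0.132448
  k=3: C(15,3)·0.266667^3·0.733333^12 = 0.208706
  k=4: C(15,4)·0.266667^4·0.733333^11 = 0.227679
Total = 0.630406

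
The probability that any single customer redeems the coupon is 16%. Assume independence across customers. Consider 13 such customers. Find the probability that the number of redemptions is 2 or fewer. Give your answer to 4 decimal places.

0.6537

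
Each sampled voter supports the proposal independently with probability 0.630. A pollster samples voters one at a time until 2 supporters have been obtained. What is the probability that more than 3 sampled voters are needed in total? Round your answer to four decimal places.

0.3094

Needing more than 3 sampled voters ⇔ fewer than 2 successes in the first 3. With X ~ Binomial(3, 0.63), P(Y > 3) = P(X ≤ 1).
  k=0: C(3,0)·0.63^0·0.37^3 = 0.050653
  k=1: C(3,1)·0.63^1·0.37^2 = 0.258741
P(X ≤ 1) = 0.309394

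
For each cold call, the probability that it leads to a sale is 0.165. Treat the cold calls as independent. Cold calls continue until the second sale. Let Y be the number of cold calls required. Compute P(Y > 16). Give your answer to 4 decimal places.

Needing more than 16 cold calls ⇔ fewer than 2 successes in the first 16. With X ~ Binomial(16, 0.165), P(Y > 16) = P(X ≤ 1).
  k=0: C(16,0)·0.165^0·0.835^16 = 0.055845
  k=1: C(16,1)·0.165^1·0.835^15 = 0.176564
P(X ≤ 1) = 0.232408

0.2324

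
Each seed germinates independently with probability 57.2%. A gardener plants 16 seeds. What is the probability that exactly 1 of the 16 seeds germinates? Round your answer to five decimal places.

0.00003

X ~ Binomial(n=16, p=0.572).
P(X=1) = C(16,1) · p^1 · (1−p)^15
= 16 · 0.572 · 2.9625e-06 = 0.0000271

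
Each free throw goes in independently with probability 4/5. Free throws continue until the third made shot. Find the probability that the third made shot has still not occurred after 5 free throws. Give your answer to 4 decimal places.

0.0579

Needing more than 5 free throws ⇔ fewer than 3 successes in the first 5. With X ~ Binomial(5, 0.80), P(Y > 5) = P(X ≤ 2).
  k=0: C(5,0)·0.80^0·0.20^5 = 0.000320
  k=1: C(5,1)·0.80^1·0.20^4 = 0.006400
  k=2: C(5,2)·0.80^2·0.20^3 = 0.051200
P(X ≤ 2) = 0.057920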